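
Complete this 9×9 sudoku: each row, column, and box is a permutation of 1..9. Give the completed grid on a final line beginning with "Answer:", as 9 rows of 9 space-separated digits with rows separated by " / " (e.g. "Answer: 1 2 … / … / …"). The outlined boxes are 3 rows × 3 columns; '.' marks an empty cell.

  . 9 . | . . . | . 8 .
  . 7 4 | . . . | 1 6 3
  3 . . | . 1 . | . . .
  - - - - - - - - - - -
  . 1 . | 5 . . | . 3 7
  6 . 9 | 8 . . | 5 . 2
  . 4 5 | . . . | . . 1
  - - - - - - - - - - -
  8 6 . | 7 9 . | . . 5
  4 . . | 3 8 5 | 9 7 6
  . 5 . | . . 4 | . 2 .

Step 1. [r7c6∈{1,2}] across box 8, 2 lands solely at r7c6, so r7c6=2.
Step 2. [r1c9∈{4}] nothing but 4 survives at r1c9. So r1c9=4.
Step 3. [r4c1∈{2}] r4c1 has the single candidate 2, so r4c1=2.
Step 4. [r8c3∈{1,2}] 1 has one home in row 8: r8c3, so r8c3=1.
Step 5. [r4c6∈{6,9}] across row 4, 9 lands solely at r4c6 ⇒ r4c6=9.
Step 6. [r9c5∈{6}] r9c5's peers cover all but 6 ⇒ r9c5=6.
Step 7. [r5c8∈{4}] only 4 remains possible at r5c8 ⇒ r5c8=4.
Step 8. [r6c7∈{6,8}] across row 6, 8 lands solely at r6c7 ⇒ r6c7=8.
Step 9. [r3c2∈{2,8}] r3c2 is the only open cell in col 2 admitting 8. So r3c2=8.
Step 10. [r3c4∈{2,4,6,9}] across row 3, 4 lands solely at r3c4 ⇒ r3c4=4.
Step 11. [r6c1∈{7}] r6c1 has the single candidate 7, so r6c1=7.
Step 12. [r2c1∈{5}] r2c1 is down to just 5. So r2c1=5.
Step 13. [r2c5∈{2}] only 2 remains possible at r2c5 ⇒ r2c5=2.
Step 14. [r6c5∈{3}] r6c5's peers cover all but 3. So r6c5=3.
Step 15. [r1c4∈{6}] r1c4 is down to just 6. So r1c4=6.
Step 16. [r3c6∈{7}] r3c6 has the single candidate 7. So r3c6=7.
Step 17. [r7c3∈{3}] r7c3 has the single candidate 3. So r7c3=3.
Step 18. [r1c3∈{2}] r1c3 has the single candidate 2 ⇒ r1c3=2.
Step 19. [r6c8∈{9}] r6c8's peers cover all but 9. So r6c8=9.
Step 20. [r1c5∈{5}] nothing but 5 survives at r1c5, so r1c5=5.
Step 21. [r9c3∈{7}] r9c3's peers cover all but 7 ⇒ r9c3=7.
Step 22. [r9c9∈{8}] nothing but 8 survives at r9c9. So r9c9=8.
Step 23. [r1c1∈{1}] nothing but 1 survives at r1c1, so r1c1=1.
Step 24. [r4c5∈{4}] nothing but 4 survives at r4c5 ⇒ r4c5=4.
Step 25. [r6c4∈{2}] r6c4's peers cover all but 2, so r6c4=2.
Step 26. [r2c4∈{9}] nothing but 9 survives at r2c4. So r2c4=9.
Step 27. [r5c2∈{3}] nothing but 3 survives at r5c2 ⇒ r5c2=3.
Step 28. [r9c1∈{9}] r9c1 has the single candidate 9. So r9c1=9.
Step 29. [r9c4∈{1}] nothing but 1 survives at r9c4 ⇒ r9c4=1.
Step 30. [r2c6∈{8}] r2c6 is down to just 8. So r2c6=8.
Step 31. [r1c7∈{7}] r1c7 is down to just 7. So r1c7=7.
Step 32. [r5c5∈{7}] only 7 remains possible at r5c5. So r5c5=7.
Step 33. [r8c2∈{2}] nothing but 2 survives at r8c2 ⇒ r8c2=2.
Step 34. [r7c8∈{1}] r7c8 has the single candidate 1, so r7c8=1.
Step 35. [r4c3∈{8}] r4c3 is down to just 8. So r4c3=8.
Step 36. [r3c7∈{2}] nothing but 2 survives at r3c7. So r3c7=2.
Step 37. [r7c7∈{4}] nothing but 4 survives at r7c7, so r7c7=4.
Step 38. [r3c8∈{5}] r3c8 is down to just 5. So r3c8=5.
Step 39. [r3c9∈{9}] nothing but 9 survives at r3c9 ⇒ r3c9=9.
Step 40. [r4c7∈{6}] r4c7 is down to just 6. So r4c7=6.
Step 41. [r9c7∈{3}] r9c7 has the single candidate 3. So r9c7=3.
Step 42. [r3c3∈{6}] r3c3 has the single candidate 6 ⇒ r3c3=6.
Step 43. [r6c6∈{6}] r6c6's peers cover all but 6. So r6c6=6.
Step 44. [r1c6∈{3}] r1c6 has the single candidate 3, so r1c6=3.
Step 45. [r5c6∈{1}] r5c6 has the single candidate 1, so r5c6=1.

Answer: 1 9 2 6 5 3 7 8 4 / 5 7 4 9 2 8 1 6 3 / 3 8 6 4 1 7 2 5 9 / 2 1 8 5 4 9 6 3 7 / 6 3 9 8 7 1 5 4 2 / 7 4 5 2 3 6 8 9 1 / 8 6 3 7 9 2 4 1 5 / 4 2 1 3 8 5 9 7 6 / 9 5 7 1 6 4 3 2 8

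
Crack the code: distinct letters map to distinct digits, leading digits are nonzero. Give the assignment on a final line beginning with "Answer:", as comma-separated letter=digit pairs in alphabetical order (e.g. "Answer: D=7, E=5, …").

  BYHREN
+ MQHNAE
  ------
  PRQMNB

Step 1. [col 1: N + E ≡ B (mod 10)] column 1 (N + E ≡ B (mod 10), carry-in 0) doesn't pin N yet; pick N=4 and continue ⇒ N=4.
Step 2. [col 1: N + E ≡ B (mod 10)] no forcing yet in column 1 (carry-in 0); B=1 is free and consistent — try it. So B=1.
Step 3. [col 1: N + E ≡ B (mod 10)] column 1: given N=4, B=1, carry-in 0, and digits 1,4 already taken and all letters distinct, N+E≡B (mod 10) forces E=7 ⇒ E=7.
Step 4. [col 2: E + A ≡ N (mod 10)] from column 2 (E=7, N=4, carry-in 1, digits 1,4,7 already taken and all letters distinct): A must equal 6. So A=6.
Step 5. [col 3: R + N ≡ M (mod 10)] several values work for M in column 3 (R + N ≡ M (mod 10), carry-in 1); try M=8, so M=8.
Step 6. [col 3: R + N ≡ M (mod 10)] column 3: given N=4, M=8, carry-in 1, and digits 1,4,6,7,8 already taken and all letters distinct, R+N≡M (mod 10) forces R=3 ⇒ R=3.
Step 7. [col 4: H + H ≡ Q (mod 10)] in column 4 we have H+H≡Q with carry-in 0; given nothing yet and digits 1,3,4,6,7,8 already taken and all letters distinct, that pins Q to 0. So Q=0.
Step 8. [col 4: H + H ≡ Q (mod 10)] from column 4 (Q=0, carry-in 0, digits 0,1,3,4,6,7,8 already taken and all letters distinct): H must equal 5. So H=5.
Step 9. [col 5: Y + Q ≡ R (mod 10)] in column 5 we have Y+Q≡R with carry-in 1; given Q=0, R=3 and digits 0,1,3,4,5,6,7,8 already taken and all letters distinct, that pins Y to 2. So Y=2.
Step 10. [col 6: B + M ≡ P (mod 10)] in column 6 we have B+M≡P with carry-in 0; given B=1, M=8 and digits 0,1,2,3,4,5,6,7,8 already taken and all letters distinct, that pins P to 9. So P=9.

Answer: A=6, B=1, E=7, H=5, M=8, N=4, P=9, Q=0, R=3, Y=2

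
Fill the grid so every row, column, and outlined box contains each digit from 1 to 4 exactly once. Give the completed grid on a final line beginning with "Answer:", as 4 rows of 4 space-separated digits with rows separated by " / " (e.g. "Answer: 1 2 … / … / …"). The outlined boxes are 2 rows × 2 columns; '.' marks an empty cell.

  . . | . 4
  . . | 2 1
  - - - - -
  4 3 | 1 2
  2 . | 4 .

Step 1. [r1c1∈{1,3}] 1 has one home in col 1: r1c1 ⇒ r1c1=1.
Step 2. [r2c2∈{4}] r2c2's peers cover all but 4 ⇒ r2c2=4.
Step 3. [r4c2∈{1}] nothing but 1 survives at r4c2 ⇒ r4c2=1.
Step 4. [r1c2∈{2}] only 2 remains possible at r1c2 ⇒ r1c2=2.
Step 5. [r2c1∈{3}] r2c1 has the single candidate 3 ⇒ r2c1=3.
Step 6. [r1c3∈{3}] r1c3's peers cover all but 3. So r1c3=3.
Step 7. [r4c4∈{3}] r4c4 has the single candidate 3 ⇒ r4c4=3.

Answer: 1 2 3 4 / 3 4 2 1 / 4 3 1 2 / 2 1 4 3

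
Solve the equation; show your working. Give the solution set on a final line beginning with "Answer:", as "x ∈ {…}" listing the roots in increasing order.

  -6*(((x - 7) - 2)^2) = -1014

Step 1. [-6*(((x - 7) - 2)^2) = -1014] LHS = -6·(…); ÷-6 both sides, so div: ((x - 7) - 2)^2 = 169.
Step 2. [((x - 7) - 2)^2 = 169] √ both sides: 169 ≥ 0 gives two branches, so sqrt: (x - 7) - 2 = 13 or -13.
Step 3. [(x - 7) - 2 = 13 or -13] peel the -2: add 2 from each side ⇒ sub: x - 7 = 15 or -11.
Step 4. [x - 7 = 15 or -11] 7 comes off first (add 7) ⇒ sub: x = 22 or -4.

Answer: x ∈ {-4, 22}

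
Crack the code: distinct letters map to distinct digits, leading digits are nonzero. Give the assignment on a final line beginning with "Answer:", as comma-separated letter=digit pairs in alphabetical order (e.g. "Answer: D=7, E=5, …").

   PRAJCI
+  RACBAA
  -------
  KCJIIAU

Step 1. [col 1: I + A ≡ U (mod 10)] column 1 (I + A ≡ U (mod 10), carry-in 0) doesn't pin A yet; pick A=3 and continue, so A=3.
Step 2. [col 1: I + A ≡ U (mod 10)] U=7 is one option consistent with column 1 (I + A ≡ U (mod 10), carry-in 0) — take it. So U=7.
Step 3. [K] adding two 6-digit numbers gives at most 6+1 digits, and here it does — K is that final carry and must be 1, so K=1.
Step 4. [col 1: I + A ≡ U (mod 10)] column 1: given A=3, U=7, carry-in 0, and digits 1,3,7 already taken and all letters distinct, I+A≡U (mod 10) forces I=4. So I=4.
Step 5. [col 2: C + A ≡ A (mod 10)] from column 2 (A=3, carry-in 0, digits 1,3,4,7 already taken and all letters distinct): C must equal 0, so C=0.
Step 6. [col 3: J + B ≡ I (mod 10)] no forcing yet in column 3 (carry-in 0); B=9 is free and consistent — try it. So B=9.
Step 7. [col 3: J + B ≡ I (mod 10)] column 3: given B=9, I=4, carry-in 0, and digits 0,1,3,4,7,9 already taken and all letters distinct, J+B≡I (mod 10) forces J=5. So J=5.
Step 8. [col 5: R + A ≡ J (mod 10)] column 5: given A=3, J=5, carry-in 0, and digits 0,1,3,4,5,7,9 already taken and all letters distinct, R+A≡J (mod 10) forces R=2, so R=2.
Step 9. [col 6: P + R ≡ C (mod 10)] column 6 reads P+R+carry(0)=C with R=2, C=0; with digits 0,1,2,3,4,5,7,9 already taken and all letters distinct, the only value for P is 8. So P=8.

Answer: A=3, B=9, C=0, I=4, J=5, K=1, P=8, R=2, U=7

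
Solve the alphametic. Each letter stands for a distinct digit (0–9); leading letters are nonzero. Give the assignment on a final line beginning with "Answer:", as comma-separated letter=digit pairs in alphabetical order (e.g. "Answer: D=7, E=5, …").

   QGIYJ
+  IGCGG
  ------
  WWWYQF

Step 1. [col 1: J + G ≡ F (mod 10)] column 1 (J + G ≡ F (mod 10), carry-in 0) doesn't pin J yet; pick J=9 and continue. So J=9.
Step 2. [col 1: J + G ≡ F (mod 10)] F=4 is one option consistent with column 1 (J + G ≡ F (mod 10), carry-in 0) — take it. So F=4.
Step 3. [W] the sum has 6 digits but both addends have 5; that extra leading digit W is the final carry, namely 1 ⇒ W=1.
Step 4. [col 1: J + G ≡ F (mod 10)] column 1 reads J+G+carry(0)=F with J=9, F=4; with digits 1,4,9 already taken and all letters distinct, the only value for G is 5, so G=5.
Step 5. [col 2: Y + G ≡ Q (mod 10)] several values work for Q in column 2 (Y + G ≡ Q (mod 10), carry-in 1); try Q=2 ⇒ Q=2.
Step 6. [col 2: Y + G ≡ Q (mod 10)] in column 2 we have Y+G≡Q with carry-in 1; given G=5, Q=2 and digits 1,2,4,5,9 already taken and all letters distinct, that pins Y to 6, so Y=6.
Step 7. [col 3: I + C ≡ Y (mod 10)] column 3 (I + C ≡ Y (mod 10), carry-in 1) doesn't pin C yet; pick C=7 and continue ⇒ C=7.
Step 8. [col 3: I + C ≡ Y (mod 10)] column 3: given C=7, Y=6, carry-in 1, and digits 1,2,4,5,6,7,9 already taken and all letters distinct, I+C≡Y (mod 10) forces I=8. So I=8.

Answer: C=7, F=4, G=5, I=8, J=9, Q=2, W=1, Y=6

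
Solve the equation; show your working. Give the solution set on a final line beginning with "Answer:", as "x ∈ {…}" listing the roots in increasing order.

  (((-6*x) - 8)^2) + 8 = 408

Step 1. [(((-6*x) - 8)^2) + 8 = 408] subtract 8: x sits inside (… + 8), so sub: ((-6*x) - 8)^2 = 400.
Step 2. [((-6*x) - 8)^2 = 400] 400 ≥ 0, LHS is (·)² — take ±√ ⇒ sqrt: (-6*x) - 8 = 20 or -20.
Step 3. [(-6*x) - 8 = 20 or -20] add 8: x sits inside (… - 8), so sub: -6*x = 28 or -12.
Step 4. [-6*x = 28 or -12] LHS = -6·(…); ÷-6 both sides. So div: x = -14/3 or 2.

Answer: x ∈ {-14/3, 2}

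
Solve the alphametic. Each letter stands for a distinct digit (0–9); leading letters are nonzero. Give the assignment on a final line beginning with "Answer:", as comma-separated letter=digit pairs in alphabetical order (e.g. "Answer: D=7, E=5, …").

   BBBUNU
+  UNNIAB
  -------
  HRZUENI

Step 1. [H] H is the leading digit of a 7-digit sum of two 6-digit numbers; the final carry is exactly 1, so H=1.
Step 2. [col 1: U + B ≡ I (mod 10)] several values work for U in column 1 (U + B ≡ I (mod 10), carry-in 0); try U=4, so U=4.
Step 3. [col 1: U + B ≡ I (mod 10)] B=8 is one option consistent with column 1 (U + B ≡ I (mod 10), carry-in 0) — take it. So B=8.
Step 4. [col 1: U + B ≡ I (mod 10)] column 1 reads U+B+carry(0)=I with U=4, B=8; with digits 1,4,8 already taken and all letters distinct, the only value for I is 2. So I=2.
Step 5. [col 2: N + A ≡ N (mod 10)] from column 2 (nothing yet, carry-in 1, digits 1,2,4,8 already taken and all letters distinct): A must equal 9. So A=9.
Step 6. [col 2: N + A ≡ N (mod 10)] column 2 (N + A ≡ N (mod 10), carry-in 1) doesn't pin N yet; pick N=6 and continue, so N=6.
Step 7. [col 3: U + I ≡ E (mod 10)] column 3 reads U+I+carry(1)=E with U=4, I=2; with digits 1,2,4,6,8,9 already taken and all letters distinct, the only value for E is 7 ⇒ E=7.
Step 8. [col 5: B + N ≡ Z (mod 10)] in column 5 we have B+N≡Z with carry-in 1; given B=8, N=6 and digits 1,2,4,6,7,8,9 already taken and all letters distinct, that pins Z to 5, so Z=5.
Step 9. [col 6: B + U ≡ R (mod 10)] column 6 reads B+U+carry(1)=R with B=8, U=4; with digits 1,2,4,5,6,7,8,9 already taken and all letters distinct, the only value for R is 3. So R=3.

Answer: A=9, B=8, E=7, H=1, I=2, N=6, R=3, U=4, Z=5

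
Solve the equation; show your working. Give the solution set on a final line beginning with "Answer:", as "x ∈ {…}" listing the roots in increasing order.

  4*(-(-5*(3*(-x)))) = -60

Step 1. [4*(-(-5*(3*(-x)))) = -60] 4 out front; divide by 4, so div: -(-5*(3*(-x))) = -15.
Step 2. [-(-5*(3*(-x))) = -15] flip signs both sides. So neg: -5*(3*(-x)) = 15.
Step 3. [-5*(3*(-x)) = 15] divide by the outer -5 ⇒ div: 3*(-x) = -3.
Step 4. [3*(-x) = -3] leading coefficient 3: divide by 3, so div: -x = -1.
Step 5. [-x = -1] flip signs both sides ⇒ neg: x = 1.

Answer: x ∈ {1}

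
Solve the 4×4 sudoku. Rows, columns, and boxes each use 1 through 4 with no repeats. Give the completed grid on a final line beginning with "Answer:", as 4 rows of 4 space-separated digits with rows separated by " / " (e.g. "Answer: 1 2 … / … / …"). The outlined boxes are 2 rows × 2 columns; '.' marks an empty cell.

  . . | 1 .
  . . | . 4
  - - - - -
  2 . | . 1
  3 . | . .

Step 1. [r3c2∈{4}] only 4 remains possible at r3c2. So r3c2=4.
Step 2. [r1c4∈{2,3}] r1c4 is the only open cell in col 4 admitting 3, so r1c4=3.
Step 3. [r2c3∈{2}] r2c3's peers cover all but 2, so r2c3=2.
Step 4. [r2c1∈{1}] nothing but 1 survives at r2c1. So r2c1=1.
Step 5. [r4c3∈{4}] r4c3 has the single candidate 4, so r4c3=4.
Step 6. [r4c4∈{2}] r4c4 is down to just 2. So r4c4=2.
Step 7. [r3c3∈{3}] r3c3 has the single candidate 3. So r3c3=3.
Step 8. [r4c2∈{1}] r4c2 is down to just 1. So r4c2=1.
Step 9. [r2c2∈{3}] nothing but 3 survives at r2c2. So r2c2=3.
Step 10. [r1c1∈{4}] r1c1 is down to just 4. So r1c1=4.
Step 11. [r1c2∈{2}] nothing but 2 survives at r1c2 ⇒ r1c2=2.

Answer: 4 2 1 3 / 1 3 2 4 / 2 4 3 1 / 3 1 4 2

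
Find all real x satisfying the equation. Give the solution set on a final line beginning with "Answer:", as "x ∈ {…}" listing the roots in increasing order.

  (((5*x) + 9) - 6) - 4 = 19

Step 1. [(((5*x) + 9) - 6) - 4 = 19] peel the -4: add 4 from each side ⇒ sub: ((5*x) + 9) - 6 = 23.
Step 2. [((5*x) + 9) - 6 = 23] the outer -6 inverts by adding 6. So sub: (5*x) + 9 = 29.
Step 3. [(5*x) + 9 = 29] 9 comes off first (subtract 9). So sub: 5*x = 20.
Step 4. [5*x = 20] LHS = 5·(…); ÷5 both sides ⇒ div: x = 4.

Answer: x ∈ {4}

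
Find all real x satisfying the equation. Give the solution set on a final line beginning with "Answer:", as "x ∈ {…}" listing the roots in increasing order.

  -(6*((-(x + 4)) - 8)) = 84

Step 1. [-(6*((-(x + 4)) - 8)) = 84] LHS negated; negate both sides, so neg: 6*((-(x + 4)) - 8) = -84.
Step 2. [6*((-(x + 4)) - 8) = -84] divide by the outer 6 ⇒ div: (-(x + 4)) - 8 = -14.
Step 3. [(-(x + 4)) - 8 = -14] add 8: x sits inside (… - 8), so sub: -(x + 4) = -6.
Step 4. [-(x + 4) = -6] leading − — multiply by −1. So neg: x + 4 = 6.
Step 5. [x + 4 = 6] 4 comes off first (subtract 4) ⇒ sub: x = 2.

Answer: x ∈ {2}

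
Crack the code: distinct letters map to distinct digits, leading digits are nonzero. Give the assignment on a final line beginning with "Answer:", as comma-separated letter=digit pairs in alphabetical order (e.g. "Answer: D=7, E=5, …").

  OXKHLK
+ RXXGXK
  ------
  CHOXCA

Step 1. [col 1: K + K ≡ A (mod 10)] no forcing yet in column 1 (carry-in 0); K=6 is free and consistent — try it ⇒ K=6.
Step 2. [col 1: K + K ≡ A (mod 10)] column 1 reads K+K+carry(0)=A with K=6; with digits 6 already taken and all letters distinct, the only value for A is 2, so A=2.
Step 3. [col 2: L + X ≡ C (mod 10)] several values work for L in column 2 (L + X ≡ C (mod 10), carry-in 1); try L=3 ⇒ L=3.
Step 4. [col 2: L + X ≡ C (mod 10)] no forcing yet in column 2 (carry-in 1); X=4 is free and consistent — try it. So X=4.
Step 5. [col 2: L + X ≡ C (mod 10)] column 2 reads L+X+carry(1)=C with L=3, X=4; with digits 2,3,4,6 already taken and all letters distinct, the only value for C is 8 ⇒ C=8.
Step 6. [col 3: H + G ≡ X (mod 10)] no forcing yet in column 3 (carry-in 0); H=9 is free and consistent — try it. So H=9.
Step 7. [col 3: H + G ≡ X (mod 10)] in column 3 we have H+G≡X with carry-in 0; given H=9, X=4 and digits 2,3,4,6,8,9 already taken and all letters distinct, that pins G to 5, so G=5.
Step 8. [col 4: K + X ≡ O (mod 10)] in column 4 we have K+X≡O with carry-in 1; given K=6, X=4 and digits 2,3,4,5,6,8,9 already taken and all letters distinct, that pins O to 1. So O=1.
Step 9. [col 6: O + R ≡ C (mod 10)] column 6 reads O+R+carry(0)=C with O=1, C=8; with digits 1,2,3,4,5,6,8,9 already taken and all letters distinct, the only value for R is 7, so R=7.

Answer: A=2, C=8, G=5, H=9, K=6, L=3, O=1, R=7, X=4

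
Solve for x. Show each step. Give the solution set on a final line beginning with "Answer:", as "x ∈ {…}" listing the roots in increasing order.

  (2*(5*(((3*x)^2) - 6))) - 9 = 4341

Step 1. [(2*(5*(((3*x)^2) - 6))) - 9 = 4341] peel the -9: add 9 from each side. So sub: 2*(5*(((3*x)^2) - 6)) = 4350.
Step 2. [2*(5*(((3*x)^2) - 6)) = 4350] 2·(inner) — divide through by 2. So div: 5*(((3*x)^2) - 6) = 2175.
Step 3. [5*(((3*x)^2) - 6) = 2175] divide by the outer 5. So div: ((3*x)^2) - 6 = 435.
Step 4. [((3*x)^2) - 6 = 435] 6 comes off first (add 6), so sub: (3*x)^2 = 441.
Step 5. [(3*x)^2 = 441] LHS squared, RHS 441 ≥ 0: apply √ (±) ⇒ sqrt: 3*x = 21 or -21.
Step 6. [3*x = 21 or -21] LHS = 3·(…); ÷3 both sides. So div: x = 7 or -7.

Answer: x ∈ {-7, 7}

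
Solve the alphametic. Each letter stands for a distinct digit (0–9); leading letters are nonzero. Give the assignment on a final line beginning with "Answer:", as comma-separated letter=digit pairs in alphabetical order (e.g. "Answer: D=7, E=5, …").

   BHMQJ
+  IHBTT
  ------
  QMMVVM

Step 1. [col 1: J + T ≡ M (mod 10)] no forcing yet in column 1 (carry-in 0); J=2 is free and consistent — try it. So J=2.
Step 2. [Q] adding two 5-digit numbers gives at most 5+1 digits, and here it does — Q is that final carry and must be 1 ⇒ Q=1.
Step 3. [col 1: J + T ≡ M (mod 10)] several values work for M in column 1 (J + T ≡ M (mod 10), carry-in 0); try M=7, so M=7.
Step 4. [col 1: J + T ≡ M (mod 10)] column 1: given J=2, M=7, carry-in 0, and digits 1,2,7 already taken and all letters distinct, J+T≡M (mod 10) forces T=5, so T=5.
Step 5. [col 2: Q + T ≡ V (mod 10)] column 2 reads Q+T+carry(0)=V with Q=1, T=5; with digits 1,2,5,7 already taken and all letters distinct, the only value for V is 6 ⇒ V=6.
Step 6. [col 3: M + B ≡ V (mod 10)] in column 3 we have M+B≡V with carry-in 0; given M=7, V=6 and digits 1,2,5,6,7 already taken and all letters distinct, that pins B to 9, so B=9.
Step 7. [col 4: H + H ≡ M (mod 10)] H=3 is one option consistent with column 4 (H + H ≡ M (mod 10), carry-in 1) — take it. So H=3.
Step 8. [col 5: B + I ≡ M (mod 10)] column 5 reads B+I+carry(0)=M with B=9, M=7; with digits 1,2,3,5,6,7,9 already taken and all letters distinct, the only value for I is 8. So I=8.

Answer: B=9, H=3, I=8, J=2, M=7, Q=1, T=5, V=6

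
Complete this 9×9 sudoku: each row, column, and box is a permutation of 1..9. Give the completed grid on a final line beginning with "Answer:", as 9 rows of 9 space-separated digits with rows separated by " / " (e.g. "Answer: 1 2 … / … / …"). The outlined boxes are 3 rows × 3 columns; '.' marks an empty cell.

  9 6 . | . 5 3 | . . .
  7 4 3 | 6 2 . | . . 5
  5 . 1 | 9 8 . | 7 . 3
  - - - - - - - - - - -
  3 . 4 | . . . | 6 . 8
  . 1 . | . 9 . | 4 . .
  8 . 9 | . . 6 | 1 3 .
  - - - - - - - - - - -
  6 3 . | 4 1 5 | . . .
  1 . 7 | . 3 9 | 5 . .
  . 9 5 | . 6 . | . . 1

Step 1. [r5c1∈{2}] only 2 remains possible at r5c1, so r5c1=2.
Step 2. [r4c5∈{7}] only 7 remains possible at r4c5 ⇒ r4c5=7.
Step 3. [r7c9∈{2,7,9}] in col 9, 9 fits only at r7c9, so r7c9=9.
Step 4. [r8c2∈{2,8}] 8 has one home in col 2: r8c2, so r8c2=8.
Step 5. [r8c4∈{2}] r8c4 is down to just 2, so r8c4=2.
Step 6. [r7c8∈{2,7,8}] across row 7, 7 lands solely at r7c8. So r7c8=7.
Step 7. [r7c7∈{2,8}] 8 has one home in row 7: r7c7. So r7c7=8.
Step 8. [r1c7∈{2}] only 2 remains possible at r1c7. So r1c7=2.
Step 9. [r4c8∈{2,5,9}] r4c8 is the only open cell in row 4 admitting 9, so r4c8=9.
Step 10. [r2c6∈{1}] nothing but 1 survives at r2c6. So r2c6=1.
Step 11. [r1c9∈{4}] nothing but 4 survives at r1c9. So r1c9=4.
Step 12. [r6c4∈{5}] r6c4's peers cover all but 5, so r6c4=5.
Step 13. [r9c6∈{7,8}] col 6 places 7 nowhere but r9c6 ⇒ r9c6=7.
Step 14. [r8c8∈{4,6}] row 8 places 4 nowhere but r8c8, so r8c8=4.
Step 15. [r6c2∈{7}] nothing but 7 survives at r6c2 ⇒ r6c2=7.
Step 16. [r1c3∈{8}] r1c3's peers cover all but 8 ⇒ r1c3=8.
Step 17. [r9c4∈{8}] r9c4 has the single candidate 8 ⇒ r9c4=8.
Step 18. [r8c9∈{6}] r8c9 is down to just 6 ⇒ r8c9=6.
Step 19. [r4c6∈{2}] r4c6 has the single candidate 2 ⇒ r4c6=2.
Step 20. [r5c4∈{3}] r5c4 is down to just 3, so r5c4=3.
Step 21. [r3c6∈{4}] only 4 remains possible at r3c6, so r3c6=4.
Step 22. [r3c2∈{2}] only 2 remains possible at r3c2 ⇒ r3c2=2.
Step 23. [r4c2∈{5}] r4c2 has the single candidate 5 ⇒ r4c2=5.
Step 24. [r5c8∈{5}] r5c8's peers cover all but 5. So r5c8=5.
Step 25. [r3c8∈{6}] r3c8 has the single candidate 6. So r3c8=6.
Step 26. [r9c7∈{3}] r9c7's peers cover all but 3 ⇒ r9c7=3.
Step 27. [r6c9∈{2}] r6c9 is down to just 2 ⇒ r6c9=2.
Step 28. [r7c3∈{2}] r7c3 has the single candidate 2. So r7c3=2.
Step 29. [r1c8∈{1}] r1c8 has the single candidate 1 ⇒ r1c8=1.
Step 30. [r1c4∈{7}] r1c4's peers cover all but 7. So r1c4=7.
Step 31. [r5c9∈{7}] nothing but 7 survives at r5c9 ⇒ r5c9=7.
Step 32. [r6c5∈{4}] r6c5 has the single candidate 4 ⇒ r6c5=4.
Step 33. [r9c8∈{2}] r9c8 is down to just 2 ⇒ r9c8=2.
Step 34. [r2c8∈{8}] nothing but 8 survives at r2c8. So r2c8=8.
Step 35. [r4c4∈{1}] r4c4's peers cover all but 1. So r4c4=1.
Step 36. [r5c6∈{8}] r5c6 is down to just 8 ⇒ r5c6=8.
Step 37. [r2c7∈{9}] r2c7 has the single candidate 9 ⇒ r2c7=9.
Step 38. [r9c1∈{4}] r9c1 has the single candidate 4 ⇒ r9c1=4.
Step 39. [r5c3∈{6}] nothing but 6 survives at r5c3 ⇒ r5c3=6.

Answer: 9 6 8 7 5 3 2 1 4 / 7 4 3 6 2 1 9 8 5 / 5 2 1 9 8 4 7 6 3 / 3 5 4 1 7 2 6 9 8 / 2 1 6 3 9 8 4 5 7 / 8 7 9 5 4 6 1 3 2 / 6 3 2 4 1 5 8 7 9 / 1 8 7 2 3 9 5 4 6 / 4 9 5 8 6 7 3 2 1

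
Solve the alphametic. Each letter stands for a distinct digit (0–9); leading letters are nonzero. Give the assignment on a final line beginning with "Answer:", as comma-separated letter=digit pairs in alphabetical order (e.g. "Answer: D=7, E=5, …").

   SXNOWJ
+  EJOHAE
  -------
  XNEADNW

Step 1. [col 1: J + E ≡ W (mod 10)] column 1 (J + E ≡ W (mod 10), carry-in 0) doesn't pin W yet; pick W=7 and continue. So W=7.
Step 2. [col 1: J + E ≡ W (mod 10)] J=8 is one option consistent with column 1 (J + E ≡ W (mod 10), carry-in 0) — take it ⇒ J=8.
Step 3. [col 1: J + E ≡ W (mod 10)] from column 1 (J=8, W=7, carry-in 0, digits 7,8 already taken and all letters distinct): E must equal 9. So E=9.
Step 4. [col 2: W + A ≡ N (mod 10)] column 2 (W + A ≡ N (mod 10), carry-in 1) doesn't pin A yet; pick A=6 and continue, so A=6.
Step 5. [col 2: W + A ≡ N (mod 10)] column 2 reads W+A+carry(1)=N with W=7, A=6; with digits 6,7,8,9 already taken and all letters distinct, the only value for N is 4, so N=4.
Step 6. [col 3: O + H ≡ D (mod 10)] column 3 (O + H ≡ D (mod 10), carry-in 1) doesn't pin D yet; pick D=3 and continue, so D=3.
Step 7. [X] the sum has 7 digits but both addends have 6; that extra leading digit X is the final carry, namely 1 ⇒ X=1.
Step 8. [col 3: O + H ≡ D (mod 10)] H=0 is one option consistent with column 3 (O + H ≡ D (mod 10), carry-in 1) — take it ⇒ H=0.
Step 9. [col 3: O + H ≡ D (mod 10)] column 3 reads O+H+carry(1)=D with H=0, D=3; with digits 0,1,3,4,6,7,8,9 already taken and all letters distinct, the only value for O is 2, so O=2.
Step 10. [col 6: S + E ≡ N (mod 10)] from column 6 (E=9, N=4, carry-in 0, digits 0,1,2,3,4,6,7,8,9 already taken and all letters distinct): S must equal 5, so S=5.

Answer: A=6, D=3, E=9, H=0, J=8, N=4, O=2, S=5, W=7, X=1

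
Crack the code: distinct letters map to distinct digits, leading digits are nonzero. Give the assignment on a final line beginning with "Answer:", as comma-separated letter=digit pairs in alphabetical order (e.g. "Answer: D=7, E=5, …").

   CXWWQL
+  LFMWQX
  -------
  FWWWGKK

Step 1. [col 1: L + X ≡ K (mod 10)] no forcing yet in column 1 (carry-in 0); K=6 is free and consistent — try it. So K=6.
Step 2. [F] adding two 6-digit numbers gives at most 6+1 digits, and here it does — F is that final carry and must be 1. So F=1.
Step 3. [col 1: L + X ≡ K (mod 10)] X=2 is one option consistent with column 1 (L + X ≡ K (mod 10), carry-in 0) — take it ⇒ X=2.
Step 4. [col 1: L + X ≡ K (mod 10)] column 1 reads L+X+carry(0)=K with X=2, K=6; with digits 1,2,6 already taken and all letters distinct, the only value for L is 4 ⇒ L=4.
Step 5. [col 2: Q + Q ≡ K (mod 10)] several values work for Q in column 2 (Q + Q ≡ K (mod 10), carry-in 0); try Q=8, so Q=8.
Step 6. [col 3: W + W ≡ G (mod 10)] no forcing yet in column 3 (carry-in 1); G=7 is free and consistent — try it ⇒ G=7.
Step 7. [col 3: W + W ≡ G (mod 10)] in column 3 we have W+W≡G with carry-in 1; given G=7 and digits 1,2,4,6,7,8 already taken and all letters distinct, that pins W to 3 ⇒ W=3.
Step 8. [col 4: W + M ≡ W (mod 10)] column 4 reads W+M+carry(0)=W with W=3; with digits 1,2,3,4,6,7,8 already taken and all letters distinct, the only value for M is 0, so M=0.
Step 9. [col 6: C + L ≡ W (mod 10)] in column 6 we have C+L≡W with carry-in 0; given L=4, W=3 and digits 0,1,2,3,4,6,7,8 already taken and all letters distinct, that pins C to 9. So C=9.

Answer: C=9, F=1, G=7, K=6, L=4, M=0, Q=8, W=3, X=2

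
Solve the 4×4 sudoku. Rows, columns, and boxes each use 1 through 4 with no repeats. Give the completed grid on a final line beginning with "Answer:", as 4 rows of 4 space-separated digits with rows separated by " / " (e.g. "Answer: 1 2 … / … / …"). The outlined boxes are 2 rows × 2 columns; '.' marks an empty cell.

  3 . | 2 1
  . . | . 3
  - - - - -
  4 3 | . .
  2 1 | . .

Step 1. [r2c3∈{4}] r2c3 has the single candidate 4. So r2c3=4.
Step 2. [r4c4∈{4}] r4c4 has the single candidate 4, so r4c4=4.
Step 3. [r1c2∈{4}] r1c2's peers cover all but 4, so r1c2=4.
Step 4. [r2c2∈{2}] r2c2 has the single candidate 2, so r2c2=2.
Step 5. [r2c1∈{1}] only 1 remains possible at r2c1. So r2c1=1.
Step 6. [r4c3∈{3}] nothing but 3 survives at r4c3, so r4c3=3.
Step 7. [r3c4∈{2}] r3c4 has the single candidate 2, so r3c4=2.
Step 8. [r3c3∈{1}] nothing but 1 survives at r3c3, so r3c3=1.

Answer: 3 4 2 1 / 1 2 4 3 / 4 3 1 2 / 2 1 3 4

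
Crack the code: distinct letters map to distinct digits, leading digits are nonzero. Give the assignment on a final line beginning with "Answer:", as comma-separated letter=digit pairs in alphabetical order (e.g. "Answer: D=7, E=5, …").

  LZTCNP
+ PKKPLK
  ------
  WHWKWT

Step 1. [col 1: P + K ≡ T (mod 10)] T=5 is one option consistent with column 1 (P + K ≡ T (mod 10), carry-in 0) — take it, so T=5.
Step 2. [col 1: P + K ≡ T (mod 10)] K=4 is one option consistent with column 1 (P + K ≡ T (mod 10), carry-in 0) — take it ⇒ K=4.
Step 3. [col 1: P + K ≡ T (mod 10)] in column 1 we have P+K≡T with carry-in 0; given K=4, T=5 and digits 4,5 already taken and all letters distinct, that pins P to 1. So P=1.
Step 4. [col 2: N + L ≡ W (mod 10)] column 2 (N + L ≡ W (mod 10), carry-in 0) doesn't pin L yet; pick L=7 and continue ⇒ L=7.
Step 5. [col 2: N + L ≡ W (mod 10)] column 2 (N + L ≡ W (mod 10), carry-in 0) doesn't pin W yet; pick W=9 and continue, so W=9.
Step 6. [col 2: N + L ≡ W (mod 10)] column 2: given L=7, W=9, carry-in 0, and digits 1,4,5,7,9 already taken and all letters distinct, N+L≡W (mod 10) forces N=2. So N=2.
Step 7. [col 3: C + P ≡ K (mod 10)] in column 3 we have C+P≡K with carry-in 0; given P=1, K=4 and digits 1,2,4,5,7,9 already taken and all letters distinct, that pins C to 3. So C=3.
Step 8. [col 5: Z + K ≡ H (mod 10)] from column 5 (K=4, carry-in 0, digits 1,2,3,4,5,7,9 already taken and all letters distinct): H must equal 0 ⇒ H=0.
Step 9. [col 5: Z + K ≡ H (mod 10)] from column 5 (K=4, H=0, carry-in 0, digits 0,1,2,3,4,5,7,9 already taken and all letters distinct): Z must equal 6 ⇒ Z=6.

Answer: C=3, H=0, K=4, L=7, N=2, P=1, T=5, W=9, Z=6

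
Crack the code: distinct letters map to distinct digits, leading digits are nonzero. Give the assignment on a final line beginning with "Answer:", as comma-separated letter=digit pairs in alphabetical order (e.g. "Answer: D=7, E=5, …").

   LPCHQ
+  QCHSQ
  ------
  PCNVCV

Step 1. [P] the sum has 6 digits but both addends have 5; that extra leading digit P is the final carry, namely 1, so P=1.
Step 2. [col 1: Q + Q ≡ V (mod 10)] column 1 (Q + Q ≡ V (mod 10), carry-in 0) doesn't pin Q yet; pick Q=6 and continue. So Q=6.
Step 3. [col 1: Q + Q ≡ V (mod 10)] in column 1 we have Q+Q≡V with carry-in 0; given Q=6 and digits 1,6 already taken and all letters distinct, that pins V to 2. So V=2.
Step 4. [col 2: H + S ≡ C (mod 10)] no forcing yet in column 2 (carry-in 1); H=8 is free and consistent — try it, so H=8.
Step 5. [col 2: H + S ≡ C (mod 10)] C=3 is one option consistent with column 2 (H + S ≡ C (mod 10), carry-in 1) — take it ⇒ C=3.
Step 6. [col 2: H + S ≡ C (mod 10)] in column 2 we have H+S≡C with carry-in 1; given H=8, C=3 and digits 1,2,3,6,8 already taken and all letters distinct, that pins S to 4. So S=4.
Step 7. [col 4: P + C ≡ N (mod 10)] column 4: given P=1, C=3, carry-in 1, and digits 1,2,3,4,6,8 already taken and all letters distinct, P+C≡N (mod 10) forces N=5 ⇒ N=5.
Step 8. [col 5: L + Q ≡ C (mod 10)] in column 5 we have L+Q≡C with carry-in 0; given Q=6, C=3 and digits 1,2,3,4,5,6,8 already taken and all letters distinct, that pins L to 7, so L=7.

Answer: C=3, H=8, L=7, N=5, P=1, Q=6, S=4, V=2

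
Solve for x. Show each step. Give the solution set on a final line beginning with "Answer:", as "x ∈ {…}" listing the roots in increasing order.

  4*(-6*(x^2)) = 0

Step 1. [4*(-6*(x^2)) = 0] 4 out front; divide by 4. So div: -6*(x^2) = 0.
Step 2. [-6*(x^2) = 0] leading coefficient -6: divide by -6, so div: x^2 = 0.
Step 3. [x^2 = 0] LHS squared, RHS 0 ≥ 0: apply √ (±) ⇒ sqrt: x = 0.

Answer: x ∈ {0}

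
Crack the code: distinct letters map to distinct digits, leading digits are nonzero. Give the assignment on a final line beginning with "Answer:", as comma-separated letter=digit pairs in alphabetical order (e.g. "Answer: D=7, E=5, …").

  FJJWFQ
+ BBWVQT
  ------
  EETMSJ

Step 1. [col 1: Q + T ≡ J (mod 10)] column 1 (Q + T ≡ J (mod 10), carry-in 0) doesn't pin J yet; pick J=5 and continue ⇒ J=5.
Step 2. [col 1: Q + T ≡ J (mod 10)] column 1 (Q + T ≡ J (mod 10), carry-in 0) doesn't pin T yet; pick T=4 and continue. So T=4.
Step 3. [col 1: Q + T ≡ J (mod 10)] in column 1 we have Q+T≡J with carry-in 0; given T=4, J=5 and digits 4,5 already taken and all letters distinct, that pins Q to 1 ⇒ Q=1.
Step 4. [col 2: F + Q ≡ S (mod 10)] column 2 (F + Q ≡ S (mod 10), carry-in 0) doesn't pin S yet; pick S=7 and continue. So S=7.
Step 5. [col 2: F + Q ≡ S (mod 10)] column 2 reads F+Q+carry(0)=S with Q=1, S=7; with digits 1,4,5,7 already taken and all letters distinct, the only value for F is 6, so F=6.
Step 6. [col 3: W + V ≡ M (mod 10)] no forcing yet in column 3 (carry-in 0); M=0 is free and consistent — try it, so M=0.
Step 7. [col 3: W + V ≡ M (mod 10)] V=2 is one option consistent with column 3 (W + V ≡ M (mod 10), carry-in 0) — take it ⇒ V=2.
Step 8. [col 3: W + V ≡ M (mod 10)] in column 3 we have W+V≡M with carry-in 0; given V=2, M=0 and digits 0,1,2,4,5,6,7 already taken and all letters distinct, that pins W to 8. So W=8.
Step 9. [col 5: J + B ≡ E (mod 10)] from column 5 (J=5, carry-in 1, digits 0,1,2,4,5,6,7,8 already taken and all letters distinct): E must equal 9 ⇒ E=9.
Step 10. [col 5: J + B ≡ E (mod 10)] column 5 reads J+B+carry(1)=E with J=5, E=9; with digits 0,1,2,4,5,6,7,8,9 already taken and all letters distinct, the only value for B is 3 ⇒ B=3.

Answer: B=3, E=9, F=6, J=5, M=0, Q=1, S=7, T=4, V=2, W=8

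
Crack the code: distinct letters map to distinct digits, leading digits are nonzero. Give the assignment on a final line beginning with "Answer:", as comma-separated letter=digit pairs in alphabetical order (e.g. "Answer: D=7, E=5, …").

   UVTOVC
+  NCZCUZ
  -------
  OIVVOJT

Step 1. [O] O is the leading digit of a 7-digit sum of two 6-digit numbers; the final carry is exactly 1. So O=1.
Step 2. [col 1: C + Z ≡ T (mod 10)] column 1 (C + Z ≡ T (mod 10), carry-in 0) doesn't pin Z yet; pick Z=8 and continue ⇒ Z=8.
Step 3. [col 1: C + Z ≡ T (mod 10)] column 1 (C + Z ≡ T (mod 10), carry-in 0) doesn't pin T yet; pick T=7 and continue, so T=7.
Step 4. [col 1: C + Z ≡ T (mod 10)] column 1: given Z=8, T=7, carry-in 0, and digits 1,7,8 already taken and all letters distinct, C+Z≡T (mod 10) forces C=9, so C=9.
Step 5. [col 2: V + U ≡ J (mod 10)] several values work for V in column 2 (V + U ≡ J (mod 10), carry-in 1); try V=6, so V=6.
Step 6. [col 2: V + U ≡ J (mod 10)] column 2 (V + U ≡ J (mod 10), carry-in 1) doesn't pin U yet; pick U=5 and continue ⇒ U=5.
Step 7. [col 2: V + U ≡ J (mod 10)] in column 2 we have V+U≡J with carry-in 1; given V=6, U=5 and digits 1,5,6,7,8,9 already taken and all letters distinct, that pins J to 2 ⇒ J=2.
Step 8. [col 6: U + N ≡ I (mod 10)] column 6: given U=5, carry-in 1, and digits 1,2,5,6,7,8,9 already taken and all letters distinct, U+N≡I (mod 10) forces N=4 ⇒ N=4.
Step 9. [col 6: U + N ≡ I (mod 10)] column 6: given U=5, N=4, carry-in 1, and digits 1,2,4,5,6,7,8,9 already taken and all letters distinct, U+N≡I (mod 10) forces I=0, so I=0.

Answer: C=9, I=0, J=2, N=4, O=1, T=7, U=5, V=6, Z=8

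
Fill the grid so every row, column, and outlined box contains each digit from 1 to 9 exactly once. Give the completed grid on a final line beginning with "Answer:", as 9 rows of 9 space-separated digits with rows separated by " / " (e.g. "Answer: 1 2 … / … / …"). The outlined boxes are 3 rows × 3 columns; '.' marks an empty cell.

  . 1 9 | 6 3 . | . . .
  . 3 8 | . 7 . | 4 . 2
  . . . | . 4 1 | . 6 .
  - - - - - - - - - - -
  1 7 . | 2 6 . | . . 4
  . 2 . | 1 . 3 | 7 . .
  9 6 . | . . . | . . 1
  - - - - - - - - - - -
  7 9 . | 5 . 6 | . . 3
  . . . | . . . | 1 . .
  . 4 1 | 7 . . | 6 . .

Step 1. [r8c2∈{5,8}] across col 2, 8 lands solely at r8c2, so r8c2=8.
Step 2. [r7c3∈{2}] only 2 remains possible at r7c3 ⇒ r7c3=2.
Step 3. [r7c7∈{8}] r7c7's peers cover all but 8, so r7c7=8.
Step 4. [r1c7∈{5}] only 5 remains possible at r1c7. So r1c7=5.
Step 5. [r5c1∈{4,5,8}] 8 has one home in col 1: r5c1, so r5c1=8.
Step 6. [r1c6∈{2,8}] across box 2, 2 lands solely at r1c6, so r1c6=2.
Step 7. [r2c4∈{9}] r2c4 is down to just 9. So r2c4=9.
Step 8. [r6c6∈{4,5,7,8}] 7 has one home in row 6: r6c6. So r6c6=7.
Step 9. [r8c3∈{3,5,6}] r8c3 is the only open cell in col 3 admitting 6 ⇒ r8c3=6.
Step 10. [r8c6∈{4,9}] 4 has one home in col 6: r8c6, so r8c6=4.
Step 11. [r3c7∈{3,9}] row 3 places 3 nowhere but r3c7 ⇒ r3c7=3.
Step 12. [r3c9∈{7,8,9}] in row 3, 9 fits only at r3c9, so r3c9=9.
Step 13. [r9c9∈{5}] r9c9's peers cover all but 5, so r9c9=5.
Step 14. [r3c2∈{5}] r3c2 has the single candidate 5 ⇒ r3c2=5.
Step 15. [r4c7∈{9}] r4c7's peers cover all but 9. So r4c7=9.
Step 16. [r9c6∈{8,9}] in col 6, 9 fits only at r9c6, so r9c6=9.
Step 17. [r5c8∈{5}] r5c8's peers cover all but 5. So r5c8=5.
Step 18. [r4c6∈{5,8}] 8 has one home in col 6: r4c6 ⇒ r4c6=8.
Step 19. [r6c8∈{2,3,8}] across row 6, 8 lands solely at r6c8 ⇒ r6c8=8.
Step 20. [r6c3∈{3,4,5}] row 6 places 3 nowhere but r6c3, so r6c3=3.
Step 21. [r9c8∈{2}] nothing but 2 survives at r9c8 ⇒ r9c8=2.
Step 22. [r1c8∈{7}] r1c8 is down to just 7. So r1c8=7.
Step 23. [r8c4∈{3}] r8c4 has the single candidate 3, so r8c4=3.
Step 24. [r6c5∈{5}] nothing but 5 survives at r6c5. So r6c5=5.
Step 25. [r8c1∈{5}] nothing but 5 survives at r8c1 ⇒ r8c1=5.
Step 26. [r2c1∈{6}] only 6 remains possible at r2c1. So r2c1=6.
Step 27. [r3c1∈{2}] r3c1 has the single candidate 2, so r3c1=2.
Step 28. [r9c5∈{8}] r9c5 has the single candidate 8, so r9c5=8.
Step 29. [r6c7∈{2}] r6c7 is down to just 2, so r6c7=2.
Step 30. [r5c3∈{4}] only 4 remains possible at r5c3 ⇒ r5c3=4.
Step 31. [r4c3∈{5}] only 5 remains possible at r4c3. So r4c3=5.
Step 32. [r3c3∈{7}] nothing but 7 survives at r3c3 ⇒ r3c3=7.
Step 33. [r5c5∈{9}] nothing but 9 survives at r5c5. So r5c5=9.
Step 34. [r6c4∈{4}] nothing but 4 survives at r6c4, so r6c4=4.
Step 35. [r2c8∈{1}] r2c8's peers cover all but 1. So r2c8=1.
Step 36. [r8c5∈{2}] only 2 remains possible at r8c5 ⇒ r8c5=2.
Step 37. [r1c1∈{4}] r1c1 has the single candidate 4 ⇒ r1c1=4.
Step 38. [r8c9∈{7}] only 7 remains possible at r8c9. So r8c9=7.
Step 39. [r1c9∈{8}] r1c9 has the single candidate 8 ⇒ r1c9=8.
Step 40. [r5c9∈{6}] only 6 remains possible at r5c9 ⇒ r5c9=6.
Step 41. [r7c5∈{1}] only 1 remains possible at r7c5. So r7c5=1.
Step 42. [r9c1∈{3}] nothing but 3 survives at r9c1. So r9c1=3.
Step 43. [r8c8∈{9}] r8c8 is down to just 9, so r8c8=9.
Step 44. [r4c8∈{3}] r4c8 has the single candidate 3 ⇒ r4c8=3.
Step 45. [r7c8∈{4}] nothing but 4 survives at r7c8. So r7c8=4.
Step 46. [r2c6∈{5}] only 5 remains possible at r2c6. So r2c6=5.
Step 47. [r3c4∈{8}] nothing but 8 survives at r3c4. So r3c4=8.

Answer: 4 1 9 6 3 2 5 7 8 / 6 3 8 9 7 5 4 1 2 / 2 5 7 8 4 1 3 6 9 / 1 7 5 2 6 8 9 3 4 / 8 2 4 1 9 3 7 5 6 / 9 6 3 4 5 7 2 8 1 / 7 9 2 5 1 6 8 4 3 / 5 8 6 3 2 4 1 9 7 / 3 4 1 7 8 9 6 2 5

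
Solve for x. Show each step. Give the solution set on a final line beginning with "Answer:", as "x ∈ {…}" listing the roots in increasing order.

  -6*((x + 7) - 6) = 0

Step 1. [-6*((x + 7) - 6) = 0] -6·(inner) — divide through by -6, so div: (x + 7) - 6 = 0.
Step 2. [(x + 7) - 6 = 0] add 6: x sits inside (… - 6). So sub: x + 7 = 6.
Step 3. [x + 7 = 6] peel the +7: subtract 7 from each side ⇒ sub: x = -1.

Answer: x ∈ {-1}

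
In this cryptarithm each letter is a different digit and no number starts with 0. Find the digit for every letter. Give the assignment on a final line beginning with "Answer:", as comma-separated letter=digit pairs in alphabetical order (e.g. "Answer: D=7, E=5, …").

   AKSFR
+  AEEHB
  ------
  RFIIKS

Step 1. [col 1: R + B ≡ S (mod 10)] no forcing yet in column 1 (carry-in 0); B=3 is free and consistent — try it ⇒ B=3.
Step 2. [col 1: R + B ≡ S (mod 10)] several values work for R in column 1 (R + B ≡ S (mod 10), carry-in 0); try R=1, so R=1.
Step 3. [col 1: R + B ≡ S (mod 10)] from column 1 (R=1, B=3, carry-in 0, digits 1,3 already taken and all letters distinct): S must equal 4, so S=4.
Step 4. [col 2: F + H ≡ K (mod 10)] H=9 is one option consistent with column 2 (F + H ≡ K (mod 10), carry-in 0) — take it, so H=9.
Step 5. [col 2: F + H ≡ K (mod 10)] K=5 is one option consistent with column 2 (F + H ≡ K (mod 10), carry-in 0) — take it ⇒ K=5.
Step 6. [col 2: F + H ≡ K (mod 10)] column 2: given H=9, K=5, carry-in 0, and digits 1,3,4,5,9 already taken and all letters distinct, F+H≡K (mod 10) forces F=6. So F=6.
Step 7. [col 3: S + E ≡ I (mod 10)] E=2 is one option consistent with column 3 (S + E ≡ I (mod 10), carry-in 1) — take it ⇒ E=2.
Step 8. [col 3: S + E ≡ I (mod 10)] column 3 reads S+E+carry(1)=I with S=4, E=2; with digits 1,2,3,4,5,6,9 already taken and all letters distinct, the only value for I is 7, so I=7.
Step 9. [col 5: A + A ≡ F (mod 10)] in column 5 we have A+A≡F with carry-in 0; given F=6 and digits 1,2,3,4,5,6,7,9 already taken and all letters distinct, that pins A to 8. So A=8.

Answer: A=8, B=3, E=2, F=6, H=9, I=7, K=5, R=1, S=4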